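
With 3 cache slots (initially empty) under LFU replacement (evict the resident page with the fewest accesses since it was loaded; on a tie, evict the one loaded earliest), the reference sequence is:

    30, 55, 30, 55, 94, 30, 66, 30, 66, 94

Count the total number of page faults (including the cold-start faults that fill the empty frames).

5

30: miss, frames {30}
55: miss, frames {30,55}
30: hit
55: hit
94: miss, frames {30,55,94}
30: hit
66: miss, evict 94, frames {30,55,66}
30: hit
66: hit
94: miss, evict 55, frames {30,66,94}
Page faults: 5.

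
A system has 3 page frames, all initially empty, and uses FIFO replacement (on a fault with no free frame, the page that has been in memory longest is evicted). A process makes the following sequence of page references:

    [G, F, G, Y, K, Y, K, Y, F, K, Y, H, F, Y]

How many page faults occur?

G: miss, frames [G]
F: miss, frames [G, F]
G: hit
Y: miss, frames [G, F, Y]
K: miss, evict G, frames [F, Y, K]
Y: hit
K: hit
Y: hit
F: hit
K: hit
Y: hit
H: miss, evict F, frames [Y, K, H]
F: miss, evict Y, frames [K, H, F]
Y: miss, evict K, frames [H, F, Y]
Page faults: 7.

7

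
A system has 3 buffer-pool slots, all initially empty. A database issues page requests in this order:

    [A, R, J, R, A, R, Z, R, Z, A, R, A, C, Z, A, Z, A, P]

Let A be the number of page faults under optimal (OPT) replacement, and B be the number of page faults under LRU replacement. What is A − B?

Under OPT: F F F . . . F . . . . . F . . . . F → 6 faults.
Under LRU: F F F . . . F . . . . . F F . . . F → 7 faults.
A − B = 6 − 7 = -1.

-1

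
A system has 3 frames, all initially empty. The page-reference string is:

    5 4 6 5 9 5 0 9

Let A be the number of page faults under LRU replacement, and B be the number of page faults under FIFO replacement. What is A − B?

Under LRU: F F F . F . F . → 5 faults.
Under FIFO: F F F . F F F . → 6 faults.
A − B = 5 − 6 = -1.

-1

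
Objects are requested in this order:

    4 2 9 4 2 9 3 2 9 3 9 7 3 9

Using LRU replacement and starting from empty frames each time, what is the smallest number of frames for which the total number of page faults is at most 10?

f=1: 14 faults
f=2: 13 faults
f=3: 5 faults
f=4: 5 faults
f=5: 5 faults
Smallest f with faults ≤ 10 is 3.

3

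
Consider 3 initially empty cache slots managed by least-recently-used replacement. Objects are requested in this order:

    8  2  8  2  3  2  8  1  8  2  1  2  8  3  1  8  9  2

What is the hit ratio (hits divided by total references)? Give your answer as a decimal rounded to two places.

0.56

8 -> miss, frames (8)
2 -> miss, frames (8 2)
8 -> hit
2 -> hit
3 -> miss, frames (8 2 3)
2 -> hit
8 -> hit
1 -> miss, evict 3, frames (2 8 1)
8 -> hit
2 -> hit
1 -> hit
2 -> hit
8 -> hit
3 -> miss, evict 1, frames (2 8 3)
1 -> miss, evict 2, frames (8 3 1)
8 -> hit
9 -> miss, evict 3, frames (1 8 9)
2 -> miss, evict 1, frames (8 9 2)
Hits: 10 of 18 references → 10/18 = 0.5556.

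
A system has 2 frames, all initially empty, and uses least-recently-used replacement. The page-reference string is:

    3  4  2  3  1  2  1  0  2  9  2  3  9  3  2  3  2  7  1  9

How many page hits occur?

5

3: fault, frames {3}
4: fault, frames {3,4}
2: fault, evict 3, frames {4,2}
3: fault, evict 4, frames {2,3}
1: fault, evict 2, frames {3,1}
2: fault, evict 3, frames {1,2}
1: hit
0: fault, evict 2, frames {1,0}
2: fault, evict 1, frames {0,2}
9: fault, evict 0, frames {2,9}
2: hit
3: fault, evict 9, frames {2,3}
9: fault, evict 2, frames {3,9}
3: hit
2: fault, evict 9, frames {3,2}
3: hit
2: hit
7: fault, evict 3, frames {2,7}
1: fault, evict 2, frames {7,1}
9: fault, evict 7, frames {1,9}
Hits: 5.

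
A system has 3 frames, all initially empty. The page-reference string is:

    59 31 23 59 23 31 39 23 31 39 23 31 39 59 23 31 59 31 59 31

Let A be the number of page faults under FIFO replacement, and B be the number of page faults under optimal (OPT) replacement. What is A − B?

1

Under FIFO: F F F . . . F . . . . . . F . F . . . . → 6 faults.
Under OPT: F F F . . . F . . . . . . F . . . . . . → 5 faults.
A − B = 6 − 5 = 1.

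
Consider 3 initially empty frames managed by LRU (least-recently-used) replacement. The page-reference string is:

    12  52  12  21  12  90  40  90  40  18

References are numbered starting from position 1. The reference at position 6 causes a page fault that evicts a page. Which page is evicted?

52

pos 1: 12 -> fault, frames {12}
pos 2: 52 -> fault, frames {12,52}
pos 3: 12 -> hit
pos 4: 21 -> fault, frames {52,12,21}
pos 5: 12 -> hit
pos 6: 90 -> fault, evict 52, frames {21,12,90}
At position 6, page 52 is evicted.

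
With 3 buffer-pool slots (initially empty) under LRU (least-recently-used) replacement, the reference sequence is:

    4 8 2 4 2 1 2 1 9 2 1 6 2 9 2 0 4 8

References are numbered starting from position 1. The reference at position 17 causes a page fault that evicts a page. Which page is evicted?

pos 1: 4 → fault, frames (4)
pos 2: 8 → fault, frames (4 8)
pos 3: 2 → fault, frames (4 8 2)
pos 4: 4 → hit
pos 5: 2 → hit
pos 6: 1 → fault, evict 8, frames (4 2 1)
pos 7: 2 → hit
pos 8: 1 → hit
pos 9: 9 → fault, evict 4, frames (2 1 9)
pos 10: 2 → hit
pos 11: 1 → hit
pos 12: 6 → fault, evict 9, frames (2 1 6)
pos 13: 2 → hit
pos 14: 9 → fault, evict 1, frames (6 2 9)
pos 15: 2 → hit
pos 16: 0 → fault, evict 6, frames (9 2 0)
pos 17: 4 → fault, evict 9, frames (2 0 4)
At position 17, page 9 is evicted.

9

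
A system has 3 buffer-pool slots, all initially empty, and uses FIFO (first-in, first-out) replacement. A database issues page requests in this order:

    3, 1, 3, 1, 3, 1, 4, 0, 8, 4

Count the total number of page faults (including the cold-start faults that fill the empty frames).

3 → fault, frames [3]
1 → fault, frames [3, 1]
3 → hit
1 → hit
3 → hit
1 → hit
4 → fault, frames [3, 1, 4]
0 → fault, evict 3, frames [1, 4, 0]
8 → fault, evict 1, frames [4, 0, 8]
4 → hit
Page faults: 5.

5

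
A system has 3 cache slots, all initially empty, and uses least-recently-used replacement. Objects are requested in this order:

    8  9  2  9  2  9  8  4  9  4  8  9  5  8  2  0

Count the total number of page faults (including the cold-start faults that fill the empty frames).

7

8 -> fault, frames (8)
9 -> fault, frames (8 9)
2 -> fault, frames (8 9 2)
9 -> hit
2 -> hit
9 -> hit
8 -> hit
4 -> fault, evict 2, frames (9 8 4)
9 -> hit
4 -> hit
8 -> hit
9 -> hit
5 -> fault, evict 4, frames (8 9 5)
8 -> hit
2 -> fault, evict 9, frames (5 8 2)
0 -> fault, evict 5, frames (8 2 0)
Page faults: 7.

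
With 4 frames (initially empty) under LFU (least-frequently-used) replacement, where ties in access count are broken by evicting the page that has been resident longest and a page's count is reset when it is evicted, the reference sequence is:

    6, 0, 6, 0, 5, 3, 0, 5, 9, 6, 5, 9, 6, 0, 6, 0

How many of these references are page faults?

6 -> miss, frames {6}
0 -> miss, frames {6,0}
6 -> hit
0 -> hit
5 -> miss, frames {6,0,5}
3 -> miss, frames {6,0,5,3}
0 -> hit
5 -> hit
9 -> miss, evict 3, frames {6,0,5,9}
6 -> hit
5 -> hit
9 -> hit
6 -> hit
0 -> hit
6 -> hit
0 -> hit
Page faults: 5.

5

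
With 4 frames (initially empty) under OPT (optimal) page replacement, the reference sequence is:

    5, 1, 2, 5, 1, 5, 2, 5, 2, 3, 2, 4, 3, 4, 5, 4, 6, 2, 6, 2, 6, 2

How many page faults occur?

6

5 -> fault, frames {5}
1 -> fault, frames {5,1}
2 -> fault, frames {5,1,2}
5 -> hit
1 -> hit
5 -> hit
2 -> hit
5 -> hit
2 -> hit
3 -> fault, frames {5,1,2,3}
2 -> hit
4 -> fault, evict 1, frames {5,2,3,4}
3 -> hit
4 -> hit
5 -> hit
4 -> hit
6 -> fault, evict 4, frames {5,2,3,6}
2 -> hit
6 -> hit
2 -> hit
6 -> hit
2 -> hit
Page faults: 6.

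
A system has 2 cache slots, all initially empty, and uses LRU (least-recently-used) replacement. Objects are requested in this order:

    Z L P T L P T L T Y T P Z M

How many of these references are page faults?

Z → miss, frames [Z]
L → miss, frames [Z, L]
P → miss, evict Z, frames [L, P]
T → miss, evict L, frames [P, T]
L → miss, evict P, frames [T, L]
P → miss, evict T, frames [L, P]
T → miss, evict L, frames [P, T]
L → miss, evict P, frames [T, L]
T → hit
Y → miss, evict L, frames [T, Y]
T → hit
P → miss, evict Y, frames [T, P]
Z → miss, evict T, frames [P, Z]
M → miss, evict P, frames [Z, M]
Page faults: 12.

12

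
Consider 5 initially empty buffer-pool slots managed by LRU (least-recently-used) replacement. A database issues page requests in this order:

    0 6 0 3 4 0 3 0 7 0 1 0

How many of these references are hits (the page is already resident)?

6

0: fault, frames {0}
6: fault, frames {0,6}
0: hit
3: fault, frames {6,0,3}
4: fault, frames {6,0,3,4}
0: hit
3: hit
0: hit
7: fault, frames {6,4,3,0,7}
0: hit
1: fault, evict 6, frames {4,3,7,0,1}
0: hit
Hits: 6.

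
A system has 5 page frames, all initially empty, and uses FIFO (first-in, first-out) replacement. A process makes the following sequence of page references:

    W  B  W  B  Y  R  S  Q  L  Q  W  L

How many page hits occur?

4

W → fault, frames [W]
B → fault, frames [W, B]
W → hit
B → hit
Y → fault, frames [W, B, Y]
R → fault, frames [W, B, Y, R]
S → fault, frames [W, B, Y, R, S]
Q → fault, evict W, frames [B, Y, R, S, Q]
L → fault, evict B, frames [Y, R, S, Q, L]
Q → hit
W → fault, evict Y, frames [R, S, Q, L, W]
L → hit
Hits: 4.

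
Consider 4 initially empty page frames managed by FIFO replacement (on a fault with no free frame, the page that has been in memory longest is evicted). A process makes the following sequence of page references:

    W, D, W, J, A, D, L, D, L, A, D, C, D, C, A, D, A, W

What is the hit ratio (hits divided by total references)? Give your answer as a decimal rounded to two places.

W -> fault, frames (W)
D -> fault, frames (W D)
W -> hit
J -> fault, frames (W D J)
A -> fault, frames (W D J A)
D -> hit
L -> fault, evict W, frames (D J A L)
D -> hit
L -> hit
A -> hit
D -> hit
C -> fault, evict D, frames (J A L C)
D -> fault, evict J, frames (A L C D)
C -> hit
A -> hit
D -> hit
A -> hit
W -> fault, evict A, frames (L C D W)
Hits: 10 of 18 references → 10/18 = 0.5556.

0.56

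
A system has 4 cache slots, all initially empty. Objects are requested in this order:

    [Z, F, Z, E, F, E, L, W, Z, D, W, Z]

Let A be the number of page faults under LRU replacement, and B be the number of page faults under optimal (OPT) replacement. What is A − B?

Under LRU: F F . F . . F F F F . . → 7 faults.
Under OPT: F F . F . . F F . F . . → 6 faults.
A − B = 7 − 6 = 1.

1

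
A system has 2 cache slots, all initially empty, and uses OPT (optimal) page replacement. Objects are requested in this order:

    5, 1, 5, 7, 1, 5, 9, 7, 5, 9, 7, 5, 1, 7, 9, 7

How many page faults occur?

5: fault, frames [5]
1: fault, frames [5, 1]
5: hit
7: fault, evict 5, frames [1, 7]
1: hit
5: fault, evict 1, frames [7, 5]
9: fault, evict 5, frames [7, 9]
7: hit
5: fault, evict 7, frames [9, 5]
9: hit
7: fault, evict 9, frames [5, 7]
5: hit
1: fault, evict 5, frames [7, 1]
7: hit
9: fault, evict 1, frames [7, 9]
7: hit
Page faults: 9.

9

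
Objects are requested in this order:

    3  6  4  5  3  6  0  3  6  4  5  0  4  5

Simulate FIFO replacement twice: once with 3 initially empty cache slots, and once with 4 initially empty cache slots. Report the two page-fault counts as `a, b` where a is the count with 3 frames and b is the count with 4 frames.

9, 10

3 frames: F F F F F F F . . F F . . . → 9 faults.
4 frames: F F F F . . F F F F F F . . → 10 faults.
10 > 9: adding a frame increased faults — Belady's anomaly.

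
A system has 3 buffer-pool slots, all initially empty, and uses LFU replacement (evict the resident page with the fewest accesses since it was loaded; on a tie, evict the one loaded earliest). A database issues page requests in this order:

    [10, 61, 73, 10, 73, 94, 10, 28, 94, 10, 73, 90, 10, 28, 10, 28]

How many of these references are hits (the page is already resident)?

8

10 -> fault, frames (10)
61 -> fault, frames (10 61)
73 -> fault, frames (10 61 73)
10 -> hit
73 -> hit
94 -> fault, evict 61, frames (10 73 94)
10 -> hit
28 -> fault, evict 94, frames (10 73 28)
94 -> fault, evict 28, frames (10 73 94)
10 -> hit
73 -> hit
90 -> fault, evict 94, frames (10 73 90)
10 -> hit
28 -> fault, evict 90, frames (10 73 28)
10 -> hit
28 -> hit
Hits: 8.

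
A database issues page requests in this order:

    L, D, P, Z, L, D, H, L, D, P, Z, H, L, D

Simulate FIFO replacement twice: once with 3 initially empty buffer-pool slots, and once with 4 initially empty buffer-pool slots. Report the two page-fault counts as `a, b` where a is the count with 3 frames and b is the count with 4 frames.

3 frames: F F F F F F F . . F F . F F → 11 faults.
4 frames: F F F F . . F F F F F F F F → 12 faults.
12 > 11: adding a frame increased faults — Belady's anomaly.

11, 12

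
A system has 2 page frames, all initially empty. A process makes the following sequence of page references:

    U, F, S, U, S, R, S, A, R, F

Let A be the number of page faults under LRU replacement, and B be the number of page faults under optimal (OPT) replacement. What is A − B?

Under LRU: F F F F . F . F F F → 8 faults.
Under OPT: F F F . . F . F . F → 6 faults.
A − B = 8 − 6 = 2.

2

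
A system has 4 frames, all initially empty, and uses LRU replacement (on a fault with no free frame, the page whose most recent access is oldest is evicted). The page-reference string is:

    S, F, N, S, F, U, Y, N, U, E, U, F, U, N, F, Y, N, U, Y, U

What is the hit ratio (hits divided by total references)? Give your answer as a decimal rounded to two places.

0.55

S -> miss, frames {S}
F -> miss, frames {S,F}
N -> miss, frames {S,F,N}
S -> hit
F -> hit
U -> miss, frames {N,S,F,U}
Y -> miss, evict N, frames {S,F,U,Y}
N -> miss, evict S, frames {F,U,Y,N}
U -> hit
E -> miss, evict F, frames {Y,N,U,E}
U -> hit
F -> miss, evict Y, frames {N,E,U,F}
U -> hit
N -> hit
F -> hit
Y -> miss, evict E, frames {U,N,F,Y}
N -> hit
U -> hit
Y -> hit
U -> hit
Hits: 11 of 20 references → 11/20 = 0.5500.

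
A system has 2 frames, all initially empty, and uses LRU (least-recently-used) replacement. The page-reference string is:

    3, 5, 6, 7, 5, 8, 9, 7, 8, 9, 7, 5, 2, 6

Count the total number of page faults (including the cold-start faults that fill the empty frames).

3: fault, frames (3)
5: fault, frames (3 5)
6: fault, evict 3, frames (5 6)
7: fault, evict 5, frames (6 7)
5: fault, evict 6, frames (7 5)
8: fault, evict 7, frames (5 8)
9: fault, evict 5, frames (8 9)
7: fault, evict 8, frames (9 7)
8: fault, evict 9, frames (7 8)
9: fault, evict 7, frames (8 9)
7: fault, evict 8, frames (9 7)
5: fault, evict 9, frames (7 5)
2: fault, evict 7, frames (5 2)
6: fault, evict 5, frames (2 6)
Page faults: 14.

14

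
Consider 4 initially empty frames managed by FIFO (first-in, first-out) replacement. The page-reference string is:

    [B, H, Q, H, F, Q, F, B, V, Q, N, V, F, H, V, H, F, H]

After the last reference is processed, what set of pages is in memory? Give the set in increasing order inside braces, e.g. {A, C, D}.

B: miss, frames [B]
H: miss, frames [B, H]
Q: miss, frames [B, H, Q]
H: hit
F: miss, frames [B, H, Q, F]
Q: hit
F: hit
B: hit
V: miss, evict B, frames [H, Q, F, V]
Q: hit
N: miss, evict H, frames [Q, F, V, N]
V: hit
F: hit
H: miss, evict Q, frames [F, V, N, H]
V: hit
H: hit
F: hit
H: hit

{F, H, N, V}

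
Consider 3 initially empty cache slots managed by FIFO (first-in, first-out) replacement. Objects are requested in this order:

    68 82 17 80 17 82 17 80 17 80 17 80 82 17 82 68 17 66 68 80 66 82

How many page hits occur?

15

68: miss, frames [68]
82: miss, frames [68, 82]
17: miss, frames [68, 82, 17]
80: miss, evict 68, frames [82, 17, 80]
17: hit
82: hit
17: hit
80: hit
17: hit
80: hit
17: hit
80: hit
82: hit
17: hit
82: hit
68: miss, evict 82, frames [17, 80, 68]
17: hit
66: miss, evict 17, frames [80, 68, 66]
68: hit
80: hit
66: hit
82: miss, evict 80, frames [68, 66, 82]
Hits: 15.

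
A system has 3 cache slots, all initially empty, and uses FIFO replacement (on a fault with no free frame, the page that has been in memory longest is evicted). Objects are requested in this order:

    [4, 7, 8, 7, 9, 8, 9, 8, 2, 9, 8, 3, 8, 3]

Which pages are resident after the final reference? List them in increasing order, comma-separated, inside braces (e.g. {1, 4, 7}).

4: miss, frames {4}
7: miss, frames {4,7}
8: miss, frames {4,7,8}
7: hit
9: miss, evict 4, frames {7,8,9}
8: hit
9: hit
8: hit
2: miss, evict 7, frames {8,9,2}
9: hit
8: hit
3: miss, evict 8, frames {9,2,3}
8: miss, evict 9, frames {2,3,8}
3: hit

{2, 3, 8}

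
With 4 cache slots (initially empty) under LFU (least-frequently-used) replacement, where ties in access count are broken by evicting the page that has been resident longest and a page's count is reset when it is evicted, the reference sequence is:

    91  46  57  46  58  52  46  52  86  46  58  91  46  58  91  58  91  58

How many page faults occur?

7

91: miss, frames [91]
46: miss, frames [91, 46]
57: miss, frames [91, 46, 57]
46: hit
58: miss, frames [91, 46, 57, 58]
52: miss, evict 91, frames [46, 57, 58, 52]
46: hit
52: hit
86: miss, evict 57, frames [46, 58, 52, 86]
46: hit
58: hit
91: miss, evict 86, frames [46, 58, 52, 91]
46: hit
58: hit
91: hit
58: hit
91: hit
58: hit
Page faults: 7.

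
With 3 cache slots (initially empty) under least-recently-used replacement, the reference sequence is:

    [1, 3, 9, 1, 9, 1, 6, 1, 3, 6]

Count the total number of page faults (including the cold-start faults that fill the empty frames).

1 -> miss, frames [1]
3 -> miss, frames [1, 3]
9 -> miss, frames [1, 3, 9]
1 -> hit
9 -> hit
1 -> hit
6 -> miss, evict 3, frames [9, 1, 6]
1 -> hit
3 -> miss, evict 9, frames [6, 1, 3]
6 -> hit
Page faults: 5.

5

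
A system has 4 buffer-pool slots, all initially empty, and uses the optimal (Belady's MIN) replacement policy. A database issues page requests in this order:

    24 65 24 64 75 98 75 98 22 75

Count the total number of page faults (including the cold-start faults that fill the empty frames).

6

24 -> fault, frames [24]
65 -> fault, frames [24, 65]
24 -> hit
64 -> fault, frames [24, 65, 64]
75 -> fault, frames [24, 65, 64, 75]
98 -> fault, evict 64, frames [24, 65, 75, 98]
75 -> hit
98 -> hit
22 -> fault, evict 98, frames [24, 65, 75, 22]
75 -> hit
Page faults: 6.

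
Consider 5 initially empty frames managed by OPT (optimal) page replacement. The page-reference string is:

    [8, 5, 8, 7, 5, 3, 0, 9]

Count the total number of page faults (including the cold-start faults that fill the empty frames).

6

8 -> fault, frames {8}
5 -> fault, frames {8,5}
8 -> hit
7 -> fault, frames {8,5,7}
5 -> hit
3 -> fault, frames {8,5,7,3}
0 -> fault, frames {8,5,7,3,0}
9 -> fault, evict 0, frames {8,5,7,3,9}
Page faults: 6.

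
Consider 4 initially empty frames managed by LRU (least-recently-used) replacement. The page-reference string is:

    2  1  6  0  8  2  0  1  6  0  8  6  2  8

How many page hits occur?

4

2 → fault, frames {2}
1 → fault, frames {2,1}
6 → fault, frames {2,1,6}
0 → fault, frames {2,1,6,0}
8 → fault, evict 2, frames {1,6,0,8}
2 → fault, evict 1, frames {6,0,8,2}
0 → hit
1 → fault, evict 6, frames {8,2,0,1}
6 → fault, evict 8, frames {2,0,1,6}
0 → hit
8 → fault, evict 2, frames {1,6,0,8}
6 → hit
2 → fault, evict 1, frames {0,8,6,2}
8 → hit
Hits: 4.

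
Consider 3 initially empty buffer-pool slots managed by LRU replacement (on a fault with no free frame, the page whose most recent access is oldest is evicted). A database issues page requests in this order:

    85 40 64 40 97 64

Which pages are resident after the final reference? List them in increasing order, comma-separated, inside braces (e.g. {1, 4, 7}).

85 → fault, frames (85)
40 → fault, frames (85 40)
64 → fault, frames (85 40 64)
40 → hit
97 → fault, evict 85, frames (64 40 97)
64 → hit

{40, 64, 97}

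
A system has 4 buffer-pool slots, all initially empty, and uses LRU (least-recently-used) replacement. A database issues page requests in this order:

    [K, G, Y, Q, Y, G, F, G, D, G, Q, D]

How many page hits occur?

K → fault, frames [K]
G → fault, frames [K, G]
Y → fault, frames [K, G, Y]
Q → fault, frames [K, G, Y, Q]
Y → hit
G → hit
F → fault, evict K, frames [Q, Y, G, F]
G → hit
D → fault, evict Q, frames [Y, F, G, D]
G → hit
Q → fault, evict Y, frames [F, D, G, Q]
D → hit
Hits: 5.

5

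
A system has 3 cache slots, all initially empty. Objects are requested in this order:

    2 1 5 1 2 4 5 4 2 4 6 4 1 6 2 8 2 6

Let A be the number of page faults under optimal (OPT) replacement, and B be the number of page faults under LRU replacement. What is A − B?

Under OPT: F F F . . F . . . . F . F . . F . . → 7 faults.
Under LRU: F F F . . F F . . . F . F . F F . . → 9 faults.
A − B = 7 − 9 = -2.

-2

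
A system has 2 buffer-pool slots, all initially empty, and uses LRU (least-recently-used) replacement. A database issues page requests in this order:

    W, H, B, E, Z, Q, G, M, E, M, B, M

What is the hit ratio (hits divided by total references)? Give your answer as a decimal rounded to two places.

0.17

W -> miss, frames [W]
H -> miss, frames [W, H]
B -> miss, evict W, frames [H, B]
E -> miss, evict H, frames [B, E]
Z -> miss, evict B, frames [E, Z]
Q -> miss, evict E, frames [Z, Q]
G -> miss, evict Z, frames [Q, G]
M -> miss, evict Q, frames [G, M]
E -> miss, evict G, frames [M, E]
M -> hit
B -> miss, evict E, frames [M, B]
M -> hit
Hits: 2 of 12 references → 2/12 = 0.1667.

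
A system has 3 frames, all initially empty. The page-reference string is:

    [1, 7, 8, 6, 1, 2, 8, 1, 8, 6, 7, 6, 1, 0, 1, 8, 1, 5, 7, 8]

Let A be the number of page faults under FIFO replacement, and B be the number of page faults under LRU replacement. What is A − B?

Under FIFO: F F F F F F F . . F F . F F . F . F F . → 14 faults.
Under LRU: F F F F F F F . . F F . F F . F . F F F → 15 faults.
A − B = 14 − 15 = -1.

-1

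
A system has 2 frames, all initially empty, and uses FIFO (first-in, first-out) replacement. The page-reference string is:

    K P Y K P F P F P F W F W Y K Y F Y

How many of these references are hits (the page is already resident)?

7

K: miss, frames [K]
P: miss, frames [K, P]
Y: miss, evict K, frames [P, Y]
K: miss, evict P, frames [Y, K]
P: miss, evict Y, frames [K, P]
F: miss, evict K, frames [P, F]
P: hit
F: hit
P: hit
F: hit
W: miss, evict P, frames [F, W]
F: hit
W: hit
Y: miss, evict F, frames [W, Y]
K: miss, evict W, frames [Y, K]
Y: hit
F: miss, evict Y, frames [K, F]
Y: miss, evict K, frames [F, Y]
Hits: 7.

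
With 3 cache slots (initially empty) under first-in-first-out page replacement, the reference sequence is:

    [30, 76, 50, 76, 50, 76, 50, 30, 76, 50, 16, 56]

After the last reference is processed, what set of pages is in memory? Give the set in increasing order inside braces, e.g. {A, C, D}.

30 → miss, frames {30}
76 → miss, frames {30,76}
50 → miss, frames {30,76,50}
76 → hit
50 → hit
76 → hit
50 → hit
30 → hit
76 → hit
50 → hit
16 → miss, evict 30, frames {76,50,16}
56 → miss, evict 76, frames {50,16,56}

{16, 50, 56}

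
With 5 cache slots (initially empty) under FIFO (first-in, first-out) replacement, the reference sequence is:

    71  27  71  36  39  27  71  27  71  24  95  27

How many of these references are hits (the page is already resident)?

6

71 -> fault, frames [71]
27 -> fault, frames [71, 27]
71 -> hit
36 -> fault, frames [71, 27, 36]
39 -> fault, frames [71, 27, 36, 39]
27 -> hit
71 -> hit
27 -> hit
71 -> hit
24 -> fault, frames [71, 27, 36, 39, 24]
95 -> fault, evict 71, frames [27, 36, 39, 24, 95]
27 -> hit
Hits: 6.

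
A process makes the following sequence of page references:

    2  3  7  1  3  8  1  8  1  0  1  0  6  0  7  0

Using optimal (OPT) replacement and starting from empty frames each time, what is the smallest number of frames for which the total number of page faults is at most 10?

2

f=1: 16 faults
f=2: 8 faults
f=3: 7 faults
f=4: 7 faults
f=5: 7 faults
f=6: 7 faults
f=7: 7 faults
Smallest f with faults ≤ 10 is 2.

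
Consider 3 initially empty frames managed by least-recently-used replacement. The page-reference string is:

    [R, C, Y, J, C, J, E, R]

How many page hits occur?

2

R: miss, frames {R}
C: miss, frames {R,C}
Y: miss, frames {R,C,Y}
J: miss, evict R, frames {C,Y,J}
C: hit
J: hit
E: miss, evict Y, frames {C,J,E}
R: miss, evict C, frames {J,E,R}
Hits: 2.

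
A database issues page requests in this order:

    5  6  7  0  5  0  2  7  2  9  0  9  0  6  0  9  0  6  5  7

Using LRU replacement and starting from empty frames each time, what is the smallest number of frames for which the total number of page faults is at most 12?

f=1: 20 faults
f=2: 14 faults
f=3: 12 faults
f=4: 9 faults
f=5: 9 faults
f=6: 6 faults
Smallest f with faults ≤ 12 is 3.

3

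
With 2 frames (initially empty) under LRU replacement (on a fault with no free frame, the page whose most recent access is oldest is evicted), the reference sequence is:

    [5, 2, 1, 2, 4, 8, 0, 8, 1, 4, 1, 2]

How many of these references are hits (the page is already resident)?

3

5: miss, frames {5}
2: miss, frames {5,2}
1: miss, evict 5, frames {2,1}
2: hit
4: miss, evict 1, frames {2,4}
8: miss, evict 2, frames {4,8}
0: miss, evict 4, frames {8,0}
8: hit
1: miss, evict 0, frames {8,1}
4: miss, evict 8, frames {1,4}
1: hit
2: miss, evict 4, frames {1,2}
Hits: 3.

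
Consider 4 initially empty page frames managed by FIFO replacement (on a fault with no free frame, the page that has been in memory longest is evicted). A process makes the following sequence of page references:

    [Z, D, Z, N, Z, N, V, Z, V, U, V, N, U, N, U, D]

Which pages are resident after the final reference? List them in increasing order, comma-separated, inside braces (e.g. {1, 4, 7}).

Z: miss, frames (Z)
D: miss, frames (Z D)
Z: hit
N: miss, frames (Z D N)
Z: hit
N: hit
V: miss, frames (Z D N V)
Z: hit
V: hit
U: miss, evict Z, frames (D N V U)
V: hit
N: hit
U: hit
N: hit
U: hit
D: hit

{D, N, U, V}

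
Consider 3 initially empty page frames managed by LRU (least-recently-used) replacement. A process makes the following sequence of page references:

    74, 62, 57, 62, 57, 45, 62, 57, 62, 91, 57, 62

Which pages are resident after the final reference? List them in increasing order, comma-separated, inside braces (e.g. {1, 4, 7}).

74 → fault, frames [74]
62 → fault, frames [74, 62]
57 → fault, frames [74, 62, 57]
62 → hit
57 → hit
45 → fault, evict 74, frames [62, 57, 45]
62 → hit
57 → hit
62 → hit
91 → fault, evict 45, frames [57, 62, 91]
57 → hit
62 → hit

{57, 62, 91}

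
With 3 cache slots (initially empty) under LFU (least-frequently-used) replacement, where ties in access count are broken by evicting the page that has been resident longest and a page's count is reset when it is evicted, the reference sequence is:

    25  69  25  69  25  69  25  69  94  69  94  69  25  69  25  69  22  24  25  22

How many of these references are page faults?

6

25 → miss, frames (25)
69 → miss, frames (25 69)
25 → hit
69 → hit
25 → hit
69 → hit
25 → hit
69 → hit
94 → miss, frames (25 69 94)
69 → hit
94 → hit
69 → hit
25 → hit
69 → hit
25 → hit
69 → hit
22 → miss, evict 94, frames (25 69 22)
24 → miss, evict 22, frames (25 69 24)
25 → hit
22 → miss, evict 24, frames (25 69 22)
Page faults: 6.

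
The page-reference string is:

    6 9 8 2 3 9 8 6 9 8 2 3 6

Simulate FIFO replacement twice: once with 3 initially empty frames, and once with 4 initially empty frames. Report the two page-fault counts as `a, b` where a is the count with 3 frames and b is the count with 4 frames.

3 frames: F F F F F F F F . . F F . → 10 faults.
4 frames: F F F F F . . F F F F F F → 11 faults.
11 > 10: adding a frame increased faults — Belady's anomaly.

10, 11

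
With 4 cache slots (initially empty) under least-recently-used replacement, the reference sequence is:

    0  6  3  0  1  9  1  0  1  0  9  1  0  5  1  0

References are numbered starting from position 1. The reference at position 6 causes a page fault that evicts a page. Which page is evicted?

6

pos 1: 0 → fault, frames (0)
pos 2: 6 → fault, frames (0 6)
pos 3: 3 → fault, frames (0 6 3)
pos 4: 0 → hit
pos 5: 1 → fault, frames (6 3 0 1)
pos 6: 9 → fault, evict 6, frames (3 0 1 9)
At position 6, page 6 is evicted.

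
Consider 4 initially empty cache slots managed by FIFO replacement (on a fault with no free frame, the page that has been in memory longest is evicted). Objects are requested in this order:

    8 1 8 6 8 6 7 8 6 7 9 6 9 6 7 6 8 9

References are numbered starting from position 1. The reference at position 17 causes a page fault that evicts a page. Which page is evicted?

pos 1: 8 -> miss, frames (8)
pos 2: 1 -> miss, frames (8 1)
pos 3: 8 -> hit
pos 4: 6 -> miss, frames (8 1 6)
pos 5: 8 -> hit
pos 6: 6 -> hit
pos 7: 7 -> miss, frames (8 1 6 7)
pos 8: 8 -> hit
pos 9: 6 -> hit
pos 10: 7 -> hit
pos 11: 9 -> miss, evict 8, frames (1 6 7 9)
pos 12: 6 -> hit
pos 13: 9 -> hit
pos 14: 6 -> hit
pos 15: 7 -> hit
pos 16: 6 -> hit
pos 17: 8 -> miss, evict 1, frames (6 7 9 8)
At position 17, page 1 is evicted.

1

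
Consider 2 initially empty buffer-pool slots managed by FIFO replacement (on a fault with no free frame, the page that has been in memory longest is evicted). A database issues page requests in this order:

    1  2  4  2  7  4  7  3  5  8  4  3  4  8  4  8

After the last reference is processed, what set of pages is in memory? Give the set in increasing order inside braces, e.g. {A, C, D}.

{4, 8}

1 -> miss, frames {1}
2 -> miss, frames {1,2}
4 -> miss, evict 1, frames {2,4}
2 -> hit
7 -> miss, evict 2, frames {4,7}
4 -> hit
7 -> hit
3 -> miss, evict 4, frames {7,3}
5 -> miss, evict 7, frames {3,5}
8 -> miss, evict 3, frames {5,8}
4 -> miss, evict 5, frames {8,4}
3 -> miss, evict 8, frames {4,3}
4 -> hit
8 -> miss, evict 4, frames {3,8}
4 -> miss, evict 3, frames {8,4}
8 -> hit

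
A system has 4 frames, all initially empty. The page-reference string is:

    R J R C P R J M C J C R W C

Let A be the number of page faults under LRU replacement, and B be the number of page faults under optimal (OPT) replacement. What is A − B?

1

Under LRU: F F . F F . . F F . . . F . → 7 faults.
Under OPT: F F . F F . . F . . . . F . → 6 faults.
A − B = 7 − 6 = 1.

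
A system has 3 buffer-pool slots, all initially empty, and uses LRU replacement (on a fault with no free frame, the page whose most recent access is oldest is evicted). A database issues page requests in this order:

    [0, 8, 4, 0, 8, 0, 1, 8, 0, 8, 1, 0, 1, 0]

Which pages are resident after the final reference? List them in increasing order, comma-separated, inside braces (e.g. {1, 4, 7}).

{0, 1, 8}

0 -> miss, frames [0]
8 -> miss, frames [0, 8]
4 -> miss, frames [0, 8, 4]
0 -> hit
8 -> hit
0 -> hit
1 -> miss, evict 4, frames [8, 0, 1]
8 -> hit
0 -> hit
8 -> hit
1 -> hit
0 -> hit
1 -> hit
0 -> hit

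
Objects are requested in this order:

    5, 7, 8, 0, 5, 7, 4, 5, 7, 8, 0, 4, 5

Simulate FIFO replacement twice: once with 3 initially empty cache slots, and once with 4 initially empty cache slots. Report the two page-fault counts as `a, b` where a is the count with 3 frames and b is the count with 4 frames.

10, 11

3 frames: F F F F F F F . . F F . F → 10 faults.
4 frames: F F F F . . F F F F F F F → 11 faults.
11 > 10: adding a frame increased faults — Belady's anomaly.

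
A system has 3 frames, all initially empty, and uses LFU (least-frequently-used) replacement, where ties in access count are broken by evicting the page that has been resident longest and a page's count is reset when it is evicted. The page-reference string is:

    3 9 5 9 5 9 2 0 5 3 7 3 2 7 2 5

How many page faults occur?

3 → miss, frames (3)
9 → miss, frames (3 9)
5 → miss, frames (3 9 5)
9 → hit
5 → hit
9 → hit
2 → miss, evict 3, frames (9 5 2)
0 → miss, evict 2, frames (9 5 0)
5 → hit
3 → miss, evict 0, frames (9 5 3)
7 → miss, evict 3, frames (9 5 7)
3 → miss, evict 7, frames (9 5 3)
2 → miss, evict 3, frames (9 5 2)
7 → miss, evict 2, frames (9 5 7)
2 → miss, evict 7, frames (9 5 2)
5 → hit
Page faults: 11.

11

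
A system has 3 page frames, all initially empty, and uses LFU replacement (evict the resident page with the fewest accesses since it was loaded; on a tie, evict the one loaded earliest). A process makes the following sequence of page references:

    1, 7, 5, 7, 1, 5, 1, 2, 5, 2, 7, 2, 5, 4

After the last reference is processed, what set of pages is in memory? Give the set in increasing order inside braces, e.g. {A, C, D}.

{1, 4, 5}

1: fault, frames {1}
7: fault, frames {1,7}
5: fault, frames {1,7,5}
7: hit
1: hit
5: hit
1: hit
2: fault, evict 7, frames {1,5,2}
5: hit
2: hit
7: fault, evict 2, frames {1,5,7}
2: fault, evict 7, frames {1,5,2}
5: hit
4: fault, evict 2, frames {1,5,4}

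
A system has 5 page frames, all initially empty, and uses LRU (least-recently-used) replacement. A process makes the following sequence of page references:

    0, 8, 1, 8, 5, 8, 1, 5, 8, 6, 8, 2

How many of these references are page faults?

0: fault, frames {0}
8: fault, frames {0,8}
1: fault, frames {0,8,1}
8: hit
5: fault, frames {0,1,8,5}
8: hit
1: hit
5: hit
8: hit
6: fault, frames {0,1,5,8,6}
8: hit
2: fault, evict 0, frames {1,5,6,8,2}
Page faults: 6.

6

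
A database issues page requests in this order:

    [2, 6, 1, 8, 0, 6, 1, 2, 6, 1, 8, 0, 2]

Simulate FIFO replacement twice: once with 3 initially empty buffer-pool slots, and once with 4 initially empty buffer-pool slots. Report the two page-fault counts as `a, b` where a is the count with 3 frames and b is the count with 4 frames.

3 frames: F F F F F F F F . . F F . → 10 faults.
4 frames: F F F F F . . F F F F F F → 11 faults.
11 > 10: adding a frame increased faults — Belady's anomaly.

10, 11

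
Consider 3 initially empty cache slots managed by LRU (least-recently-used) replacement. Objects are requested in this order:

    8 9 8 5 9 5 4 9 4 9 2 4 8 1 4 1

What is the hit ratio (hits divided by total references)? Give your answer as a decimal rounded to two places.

8 -> fault, frames [8]
9 -> fault, frames [8, 9]
8 -> hit
5 -> fault, frames [9, 8, 5]
9 -> hit
5 -> hit
4 -> fault, evict 8, frames [9, 5, 4]
9 -> hit
4 -> hit
9 -> hit
2 -> fault, evict 5, frames [4, 9, 2]
4 -> hit
8 -> fault, evict 9, frames [2, 4, 8]
1 -> fault, evict 2, frames [4, 8, 1]
4 -> hit
1 -> hit
Hits: 9 of 16 references → 9/16 = 0.5625.

0.56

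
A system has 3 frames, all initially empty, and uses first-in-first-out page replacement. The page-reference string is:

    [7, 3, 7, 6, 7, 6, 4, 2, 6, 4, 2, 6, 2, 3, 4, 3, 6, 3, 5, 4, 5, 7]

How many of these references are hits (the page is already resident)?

12

7 → fault, frames [7]
3 → fault, frames [7, 3]
7 → hit
6 → fault, frames [7, 3, 6]
7 → hit
6 → hit
4 → fault, evict 7, frames [3, 6, 4]
2 → fault, evict 3, frames [6, 4, 2]
6 → hit
4 → hit
2 → hit
6 → hit
2 → hit
3 → fault, evict 6, frames [4, 2, 3]
4 → hit
3 → hit
6 → fault, evict 4, frames [2, 3, 6]
3 → hit
5 → fault, evict 2, frames [3, 6, 5]
4 → fault, evict 3, frames [6, 5, 4]
5 → hit
7 → fault, evict 6, frames [5, 4, 7]
Hits: 12.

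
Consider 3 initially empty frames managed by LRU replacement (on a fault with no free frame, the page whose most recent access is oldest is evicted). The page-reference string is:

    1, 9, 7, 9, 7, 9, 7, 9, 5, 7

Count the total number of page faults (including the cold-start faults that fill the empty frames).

1 → fault, frames {1}
9 → fault, frames {1,9}
7 → fault, frames {1,9,7}
9 → hit
7 → hit
9 → hit
7 → hit
9 → hit
5 → fault, evict 1, frames {7,9,5}
7 → hit
Page faults: 4.

4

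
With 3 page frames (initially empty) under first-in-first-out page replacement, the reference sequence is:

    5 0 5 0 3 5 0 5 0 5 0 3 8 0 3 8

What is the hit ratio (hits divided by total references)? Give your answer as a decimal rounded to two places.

0.75

5 → fault, frames [5]
0 → fault, frames [5, 0]
5 → hit
0 → hit
3 → fault, frames [5, 0, 3]
5 → hit
0 → hit
5 → hit
0 → hit
5 → hit
0 → hit
3 → hit
8 → fault, evict 5, frames [0, 3, 8]
0 → hit
3 → hit
8 → hit
Hits: 12 of 16 references → 12/16 = 0.7500.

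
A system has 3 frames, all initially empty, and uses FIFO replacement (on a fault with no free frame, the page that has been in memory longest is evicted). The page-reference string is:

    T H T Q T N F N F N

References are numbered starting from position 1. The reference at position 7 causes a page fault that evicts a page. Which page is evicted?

pos 1: T: fault, frames (T)
pos 2: H: fault, frames (T H)
pos 3: T: hit
pos 4: Q: fault, frames (T H Q)
pos 5: T: hit
pos 6: N: fault, evict T, frames (H Q N)
pos 7: F: fault, evict H, frames (Q N F)
At position 7, page H is evicted.

H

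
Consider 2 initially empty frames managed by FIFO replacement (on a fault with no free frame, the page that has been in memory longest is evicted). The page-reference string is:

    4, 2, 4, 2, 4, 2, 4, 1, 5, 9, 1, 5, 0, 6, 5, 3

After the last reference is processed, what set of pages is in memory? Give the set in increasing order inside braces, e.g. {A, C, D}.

4: fault, frames [4]
2: fault, frames [4, 2]
4: hit
2: hit
4: hit
2: hit
4: hit
1: fault, evict 4, frames [2, 1]
5: fault, evict 2, frames [1, 5]
9: fault, evict 1, frames [5, 9]
1: fault, evict 5, frames [9, 1]
5: fault, evict 9, frames [1, 5]
0: fault, evict 1, frames [5, 0]
6: fault, evict 5, frames [0, 6]
5: fault, evict 0, frames [6, 5]
3: fault, evict 6, frames [5, 3]

{3, 5}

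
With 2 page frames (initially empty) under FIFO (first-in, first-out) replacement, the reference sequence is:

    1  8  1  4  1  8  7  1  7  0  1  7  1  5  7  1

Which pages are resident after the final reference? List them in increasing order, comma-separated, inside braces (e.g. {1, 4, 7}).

{1, 7}

1 → miss, frames [1]
8 → miss, frames [1, 8]
1 → hit
4 → miss, evict 1, frames [8, 4]
1 → miss, evict 8, frames [4, 1]
8 → miss, evict 4, frames [1, 8]
7 → miss, evict 1, frames [8, 7]
1 → miss, evict 8, frames [7, 1]
7 → hit
0 → miss, evict 7, frames [1, 0]
1 → hit
7 → miss, evict 1, frames [0, 7]
1 → miss, evict 0, frames [7, 1]
5 → miss, evict 7, frames [1, 5]
7 → miss, evict 1, frames [5, 7]
1 → miss, evict 5, frames [7, 1]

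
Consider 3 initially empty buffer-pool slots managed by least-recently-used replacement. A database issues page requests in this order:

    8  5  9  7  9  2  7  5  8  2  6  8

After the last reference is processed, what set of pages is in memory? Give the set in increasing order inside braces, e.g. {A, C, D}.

8: fault, frames (8)
5: fault, frames (8 5)
9: fault, frames (8 5 9)
7: fault, evict 8, frames (5 9 7)
9: hit
2: fault, evict 5, frames (7 9 2)
7: hit
5: fault, evict 9, frames (2 7 5)
8: fault, evict 2, frames (7 5 8)
2: fault, evict 7, frames (5 8 2)
6: fault, evict 5, frames (8 2 6)
8: hit

{2, 6, 8}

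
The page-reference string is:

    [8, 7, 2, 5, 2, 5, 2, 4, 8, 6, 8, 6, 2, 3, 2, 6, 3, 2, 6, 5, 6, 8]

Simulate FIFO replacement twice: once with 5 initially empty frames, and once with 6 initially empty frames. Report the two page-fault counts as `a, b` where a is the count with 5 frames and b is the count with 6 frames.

10, 8

5 frames: F F F F . . . F . F F . . F F . . . . F . . → 10 faults.
6 frames: F F F F . . . F . F . . . F . . . . . . . F → 8 faults.
8 < 10: adding a frame reduced faults, as is typical.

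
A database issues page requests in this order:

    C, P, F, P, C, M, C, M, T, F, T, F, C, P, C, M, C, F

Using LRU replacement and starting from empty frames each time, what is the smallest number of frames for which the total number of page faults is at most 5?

f=1: 18 faults
f=2: 11 faults
f=3: 10 faults
f=4: 8 faults
f=5: 5 faults
Smallest f with faults ≤ 5 is 5.

5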